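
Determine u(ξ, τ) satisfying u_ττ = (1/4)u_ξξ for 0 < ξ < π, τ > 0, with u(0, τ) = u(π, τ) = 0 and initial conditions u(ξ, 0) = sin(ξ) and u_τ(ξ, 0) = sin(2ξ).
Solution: Separating variables: u = Σ [A_n cos(ω_n τ) + B_n sin(ω_n τ)] sin(nξ), ω_n = n/2. From ICs (B_n = velocity coefficient / ω_n): A_1=1, B_2=1.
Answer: u(ξ, τ) = sin(ξ)cos(τ/2) + sin(2ξ)sin(τ)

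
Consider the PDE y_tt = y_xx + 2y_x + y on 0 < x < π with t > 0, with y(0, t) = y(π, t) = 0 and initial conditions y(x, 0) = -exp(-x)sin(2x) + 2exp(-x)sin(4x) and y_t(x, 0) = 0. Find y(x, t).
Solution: Substitute y = exp(-x)u.
Then y_x = exp(-x)(u_x - u), y_xx = exp(-x)(u_xx - 2u_x + u), y_tt = exp(-x)u_tt; substituting and dividing by exp(-x), the lower-order terms cancel: u_tt = u_xx (standard wave equation).
Data for u: u(x,0) = exp(x)y(x,0) = -sin(2x) + 2sin(4x); u_t(x,0) = exp(x)y_t(x,0) = 0. The boundary conditions carry over: u(0,t) = u(π,t) = 0.
Separating variables: u = Σ [A_n cos(ω_n t) + B_n sin(ω_n t)] sin(nx), ω_n = n. From ICs: A_2=-1, A_4=2.
So u(x,t) = -sin(2x)cos(2t) + 2sin(4x)cos(4t), and y(x,t) = exp(-x)u(x,t).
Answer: y(x, t) = -exp(-x)sin(2x)cos(2t) + 2exp(-x)sin(4x)cos(4t)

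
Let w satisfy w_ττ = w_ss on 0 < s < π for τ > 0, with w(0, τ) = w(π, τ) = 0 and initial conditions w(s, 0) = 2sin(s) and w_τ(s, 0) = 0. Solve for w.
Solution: Separating variables: w = Σ [A_n cos(ω_n τ) + B_n sin(ω_n τ)] sin(ns), ω_n = n. From ICs: A_1=2.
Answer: w(s, τ) = 2sin(s)cos(τ)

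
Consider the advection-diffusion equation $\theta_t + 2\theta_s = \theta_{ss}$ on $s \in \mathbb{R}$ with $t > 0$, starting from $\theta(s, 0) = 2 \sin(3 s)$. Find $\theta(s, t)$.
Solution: Moving frame: $\eta = s - 2t$, $\sigma = t$, $\theta = u(\eta,\sigma)$, so $\theta_t = u_{\sigma} - 2u_{\eta}$ and $\theta_{ss} = u_{\eta\eta}$.
Hence $\theta_t + 2\theta_s = u_{\sigma}$ and the PDE becomes the heat equation $u_{\sigma} = u_{\eta\eta}$ on $\eta \in \mathbb{R}$.
Initial data: $u(\eta,0) = \theta(\eta,0) = 2 \sin(3 \eta)$. Each mode $\sin(n\eta)$ decays as $e^{-n^2\sigma}$ on $\mathbb{R}$, so $u(\eta,\sigma) = \sum c_n e^{-n^2\sigma} \sin(n\eta)$ with $c_3=2$: $u(\eta,\sigma) = 2 e^{-9 \sigma} \sin(3 \eta)$.
Substituting back: $\theta(s,t) = u(s - 2t, t)$.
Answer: $\theta(s, t) = 2 e^{-9 t} \sin(3 s - 6 t)$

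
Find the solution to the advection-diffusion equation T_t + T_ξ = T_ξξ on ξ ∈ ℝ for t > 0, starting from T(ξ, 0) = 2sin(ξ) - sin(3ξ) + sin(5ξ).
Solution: Change to a moving frame: let η = ξ - t, σ = t and write T(ξ,t) = u(η,σ).
By the chain rule T_t = u_σ - u_η, T_ξ = u_η, T_ξξ = u_ηη.
Then T_t + T_ξ = u_σ: the advection term cancels and the PDE becomes the heat equation u_σ = u_ηη on η ∈ ℝ.
Initial data: u(η,0) = T(η,0) = 2sin(η) - sin(3η) + sin(5η).
On η ∈ ℝ each mode satisfies (sin(nη))″ = -n² sin(nη), so exp(-n²σ) sin(nη) solves the heat equation; by superposition u(η,σ) = Σ c_n exp(-n²σ) sin(nη).
Reading off the coefficients: c_1=2, c_3=-1, c_5=1, so u(η,σ) = 2exp(-σ)sin(η) - exp(-9σ)sin(3η) + exp(-25σ)sin(5η).
Substituting back η = ξ - t, σ = t: T(ξ,t) = u(ξ - t, t).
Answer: T(ξ, t) = -2exp(-t)sin(t - ξ) + exp(-9t)sin(3t - 3ξ) - exp(-25t)sin(5t - 5ξ)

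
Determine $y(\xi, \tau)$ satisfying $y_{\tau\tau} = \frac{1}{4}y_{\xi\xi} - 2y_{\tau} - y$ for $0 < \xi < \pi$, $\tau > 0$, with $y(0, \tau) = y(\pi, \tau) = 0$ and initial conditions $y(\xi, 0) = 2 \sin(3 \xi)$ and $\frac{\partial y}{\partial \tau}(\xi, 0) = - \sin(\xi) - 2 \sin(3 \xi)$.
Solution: Substitute $y = e^{-\tau}u$.
Then $y_{\tau} = e^{-\tau}(u_{\tau} - u)$, $y_{\tau\tau} = e^{-\tau}(u_{\tau\tau} - 2u_{\tau} + u)$, $y_{\xi\xi} = e^{-\tau}u_{\xi\xi}$; substituting and dividing by $e^{-\tau}$, the lower-order terms cancel: $u_{\tau\tau} = \frac{1}{4}u_{\xi\xi}$ (standard wave equation).
Data for $u$: $u(\xi,0) = y(\xi,0) = 2 \sin(3 \xi)$; $u_{\tau}(\xi,0) = y_{\tau}(\xi,0) + y(\xi,0) = - \sin(\xi)$. The boundary conditions carry over: $u(0,\tau) = u(\pi,\tau) = 0$.
Separating variables: $u = \sum [A_n \cos(\omega_n \tau) + B_n \sin(\omega_n \tau)] \sin(n\xi)$, $\omega_n = n/2$. From ICs ($B_n$ = velocity coefficient / $\omega_n$): $A_3=2, B_1=-2$.
So $u(\xi,\tau) = -2 \sin(\xi) \sin(\tau/2) + 2 \sin(3 \xi) \cos(3 \tau/2)$, and $y(\xi,\tau) = e^{-\tau}u(\xi,\tau)$.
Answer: $y(\xi, \tau) = -2 e^{-\tau} \sin(\tau/2) \sin(\xi) + 2 e^{-\tau} \sin(3 \xi) \cos(3 \tau/2)$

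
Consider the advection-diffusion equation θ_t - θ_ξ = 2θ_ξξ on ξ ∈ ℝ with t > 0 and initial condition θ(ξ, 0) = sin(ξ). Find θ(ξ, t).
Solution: Moving frame: η = ξ + t, σ = t, θ = u(η,σ), so θ_t = u_σ + u_η and θ_ξξ = u_ηη.
Hence θ_t - θ_ξ = u_σ and the PDE becomes the heat equation u_σ = 2u_ηη on η ∈ ℝ.
Initial data: u(η,0) = θ(η,0) = sin(η). Each mode sin(nη) decays as exp(-2n²σ) on ℝ, so u(η,σ) = Σ c_n exp(-2n²σ) sin(nη) with c_1=1: u(η,σ) = exp(-2σ)sin(η).
Substituting back: θ(ξ,t) = u(ξ + t, t).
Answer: θ(ξ, t) = exp(-2t)sin(t + ξ)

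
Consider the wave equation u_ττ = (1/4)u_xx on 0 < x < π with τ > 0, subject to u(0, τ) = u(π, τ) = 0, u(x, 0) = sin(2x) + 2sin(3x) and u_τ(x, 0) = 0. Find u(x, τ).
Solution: Using separation of variables u = X(x)T(τ):
Eigenfunctions: sin(nx), n = 1, 2, 3, ...
General solution: u(x, τ) = Σ [A_n cos(n τ/2) + B_n sin(n τ/2)] sin(nx)
From u(x,0) = sin(2x) + 2sin(3x): A_2=1, A_3=2. From u_τ(x,0) = 0: all B_n = 0.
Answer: u(x, τ) = sin(2x)cos(τ) + 2sin(3x)cos(3τ/2)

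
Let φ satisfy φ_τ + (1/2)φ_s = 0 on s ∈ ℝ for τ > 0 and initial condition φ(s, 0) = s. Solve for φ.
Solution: By characteristics (ds/dτ = 1/2), φ(s,τ) = f(s - (1/2)τ) with f = φ(·, 0).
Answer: φ(s, τ) = s - (1/2)τ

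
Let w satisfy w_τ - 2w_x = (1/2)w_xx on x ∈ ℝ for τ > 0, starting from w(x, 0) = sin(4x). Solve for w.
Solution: Moving frame: η = x + 2τ, σ = τ, w = u(η,σ), so w_τ = u_σ + 2u_η and w_xx = u_ηη.
Hence w_τ - 2w_x = u_σ and the PDE becomes the heat equation u_σ = (1/2)u_ηη on η ∈ ℝ.
Initial data: u(η,0) = w(η,0) = sin(4η). Each mode sin(nη) decays as exp(-n²σ/2) on ℝ, so u(η,σ) = Σ c_n exp(-n²σ/2) sin(nη) with c_4=1: u(η,σ) = exp(-8σ)sin(4η).
Substituting back: w(x,τ) = u(x + 2τ, τ).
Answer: w(x, τ) = exp(-8τ)sin(4x + 8τ)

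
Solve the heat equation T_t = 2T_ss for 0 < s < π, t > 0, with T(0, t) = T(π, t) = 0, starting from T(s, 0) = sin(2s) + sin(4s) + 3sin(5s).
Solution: Separating variables: T = Σ c_n exp(-2n²t) sin(ns). From T(s,0) = sin(2s) + sin(4s) + 3sin(5s): c_2=1, c_4=1, c_5=3.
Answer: T(s, t) = exp(-8t)sin(2s) + exp(-32t)sin(4s) + 3exp(-50t)sin(5s)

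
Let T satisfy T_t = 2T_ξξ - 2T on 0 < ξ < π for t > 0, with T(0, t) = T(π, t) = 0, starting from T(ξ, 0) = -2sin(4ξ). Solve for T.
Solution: Substitute T = exp(-2t)u.
Then T_t = exp(-2t)(u_t - 2u), T_ξξ = exp(-2t)u_ξξ; substituting and dividing by exp(-2t), the lower-order terms cancel: u_t = 2u_ξξ (standard heat equation).
Data for u: u(ξ,0) = T(ξ,0) = -2sin(4ξ). The boundary conditions carry over: u(0,t) = u(π,t) = 0.
Separating variables: u = Σ c_n exp(-2n²t) sin(nξ). From u(ξ,0) = -2sin(4ξ): c_4=-2.
So u(ξ,t) = -2exp(-32t)sin(4ξ), and T(ξ,t) = exp(-2t)u(ξ,t).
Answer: T(ξ, t) = -2exp(-34t)sin(4ξ)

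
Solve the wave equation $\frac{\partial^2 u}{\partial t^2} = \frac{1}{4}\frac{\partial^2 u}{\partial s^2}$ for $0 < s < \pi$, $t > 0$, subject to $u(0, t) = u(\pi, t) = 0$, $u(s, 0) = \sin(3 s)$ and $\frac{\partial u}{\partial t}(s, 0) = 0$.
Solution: Separating variables: $u = \sum [A_n \cos(\omega_n t) + B_n \sin(\omega_n t)] \sin(ns)$, $\omega_n = n/2$. From ICs: $A_3=1$.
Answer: $u(s, t) = \sin(3 s) \cos(3 t/2)$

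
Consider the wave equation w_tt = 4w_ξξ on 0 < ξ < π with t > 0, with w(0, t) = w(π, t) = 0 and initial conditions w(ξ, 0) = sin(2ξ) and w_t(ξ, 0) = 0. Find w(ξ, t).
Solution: Separating variables: w = Σ [A_n cos(ω_n t) + B_n sin(ω_n t)] sin(nξ), ω_n = 2n. From ICs: A_2=1.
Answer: w(ξ, t) = sin(2ξ)cos(4t)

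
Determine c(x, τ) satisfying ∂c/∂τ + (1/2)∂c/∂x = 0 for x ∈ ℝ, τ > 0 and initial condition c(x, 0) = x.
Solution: By characteristics (dx/dτ = 1/2), c(x,τ) = f(x - (1/2)τ) with f = c(·, 0).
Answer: c(x, τ) = x - (1/2)τ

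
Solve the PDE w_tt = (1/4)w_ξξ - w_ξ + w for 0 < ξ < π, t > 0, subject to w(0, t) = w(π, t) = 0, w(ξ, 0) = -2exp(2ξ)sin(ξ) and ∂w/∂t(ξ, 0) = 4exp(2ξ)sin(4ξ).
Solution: Substitute w = exp(2ξ)u, i.e. u = exp(-2ξ)w.
By the product rule, w_ξ = exp(2ξ)(u_ξ + 2u), w_ξξ = exp(2ξ)(u_ξξ + 4u_ξ + 4u), w_tt = exp(2ξ)u_tt.
Substituting into the PDE and dividing by exp(2ξ): u_tt = (1/4)(u_ξξ + 4u_ξ + 4u) - (u_ξ + 2u) + u.
The lower-order terms cancel, leaving the standard wave equation u_tt = (1/4)u_ξξ.
Initial data for u: u(ξ,0) = exp(-2ξ)w(ξ,0) = -2sin(ξ); u_t(ξ,0) = exp(-2ξ)w_t(ξ,0) = 4sin(4ξ). The boundary conditions carry over: u(0,t) = u(π,t) = 0.
Solve for u:
  Using separation of variables u = X(ξ)T(t):
  Eigenfunctions: sin(nξ), n = 1, 2, 3, ...
  General solution: u(ξ, t) = Σ [A_n cos(n t/2) + B_n sin(n t/2)] sin(nξ)
  From u(ξ,0) = -2sin(ξ): A_1=-2. From u_t(ξ,0) = 4sin(4ξ), using u_t(ξ,0) = Σ ω_n B_n sin(nξ) with ω_n = n/2: B_4 = 4/2 = 2.
Hence u(ξ,t) = 2sin(2t)sin(4ξ) - 2sin(ξ)cos(t/2).
Transform back: w(ξ,t) = exp(2ξ)u(ξ,t).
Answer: w(ξ, t) = 2exp(2ξ)sin(2t)sin(4ξ) - 2exp(2ξ)sin(ξ)cos(t/2)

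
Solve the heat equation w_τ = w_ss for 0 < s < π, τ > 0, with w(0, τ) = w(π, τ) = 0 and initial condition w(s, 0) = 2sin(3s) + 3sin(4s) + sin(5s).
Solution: Using separation of variables w = X(s)T(τ):
Eigenfunctions: sin(ns), n = 1, 2, 3, ...
General solution: w(s, τ) = Σ c_n sin(ns) exp(-n² τ)
Matching w(s,0) = 2sin(3s) + 3sin(4s) + sin(5s) term by term: c_3=2, c_4=3, c_5=1.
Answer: w(s, τ) = 2exp(-9τ)sin(3s) + 3exp(-16τ)sin(4s) + exp(-25τ)sin(5s)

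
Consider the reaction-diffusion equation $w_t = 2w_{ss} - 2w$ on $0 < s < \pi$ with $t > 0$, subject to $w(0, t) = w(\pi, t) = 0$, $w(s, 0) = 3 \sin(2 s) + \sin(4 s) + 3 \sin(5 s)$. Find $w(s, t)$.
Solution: Substitute $w = e^{-2t}u$, i.e. $u = e^{2t}w$.
By the product rule, $w_t = e^{-2t}(u_t - 2u)$, $w_{ss} = e^{-2t}u_{ss}$.
Substituting into the PDE and dividing by $e^{-2t}$: $u_t - 2u = 2u_{ss} - 2u$.
The lower-order terms cancel, leaving the standard heat equation $u_t = 2u_{ss}$.
Initial data for $u$: $u(s,0) = w(s,0) = 3 \sin(2 s) + \sin(4 s) + 3 \sin(5 s)$. The boundary conditions carry over: $u(0,t) = u(\pi,t) = 0$.
Solve for $u$:
  Using separation of variables $u = X(s)T(t)$:
  Eigenfunctions: $\sin(ns)$, $n = 1, 2, 3, \ldots$
  General solution: $u(s, t) = \sum c_n \sin(ns) e^{-2n^2 t}$
  Matching $u(s,0) = 3 \sin(2 s) + \sin(4 s) + 3 \sin(5 s)$ term by term: $c_2=3, c_4=1, c_5=3$.
Hence $u(s,t) = 3 e^{-8 t} \sin(2 s) + e^{-32 t} \sin(4 s) + 3 e^{-50 t} \sin(5 s)$.
Transform back: $w(s,t) = e^{-2t}u(s,t)$.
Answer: $w(s, t) = 3 e^{-10 t} \sin(2 s) + e^{-34 t} \sin(4 s) + 3 e^{-52 t} \sin(5 s)$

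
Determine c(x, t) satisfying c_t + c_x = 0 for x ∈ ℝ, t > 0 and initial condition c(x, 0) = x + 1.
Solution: By method of characteristics (waves move right with speed 1):
Along characteristics x - t = const, c is constant, so c(x,t) = f(x - t) with f = c(·, 0).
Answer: c(x, t) = -t + x + 1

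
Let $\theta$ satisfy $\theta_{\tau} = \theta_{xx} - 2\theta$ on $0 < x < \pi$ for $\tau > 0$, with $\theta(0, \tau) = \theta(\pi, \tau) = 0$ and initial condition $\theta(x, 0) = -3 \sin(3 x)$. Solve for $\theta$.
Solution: Substitute $\theta = e^{-2\tau}u$.
Then $\theta_{\tau} = e^{-2\tau}(u_{\tau} - 2u)$, $\theta_{xx} = e^{-2\tau}u_{xx}$; substituting and dividing by $e^{-2\tau}$, the lower-order terms cancel: $u_{\tau} = u_{xx}$ (standard heat equation).
Data for $u$: $u(x,0) = \theta(x,0) = -3 \sin(3 x)$. The boundary conditions carry over: $u(0,\tau) = u(\pi,\tau) = 0$.
Separating variables: $u = \sum c_n e^{-n^2\tau} \sin(nx)$. From $u(x,0) = -3 \sin(3 x)$: $c_3=-3$.
So $u(x,\tau) = -3 e^{-9 \tau} \sin(3 x)$, and $\theta(x,\tau) = e^{-2\tau}u(x,\tau)$.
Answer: $\theta(x, \tau) = -3 e^{-11 \tau} \sin(3 x)$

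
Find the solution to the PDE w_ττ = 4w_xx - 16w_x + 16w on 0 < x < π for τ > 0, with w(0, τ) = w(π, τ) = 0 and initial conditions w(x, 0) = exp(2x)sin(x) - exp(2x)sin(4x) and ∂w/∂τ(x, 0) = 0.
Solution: Substitute w = exp(2x)u.
Then w_x = exp(2x)(u_x + 2u), w_xx = exp(2x)(u_xx + 4u_x + 4u), w_ττ = exp(2x)u_ττ; substituting and dividing by exp(2x), the lower-order terms cancel: u_ττ = 4u_xx (standard wave equation).
Data for u: u(x,0) = exp(-2x)w(x,0) = sin(x) - sin(4x); u_τ(x,0) = exp(-2x)w_τ(x,0) = 0. The boundary conditions carry over: u(0,τ) = u(π,τ) = 0.
Separating variables: u = Σ [A_n cos(ω_n τ) + B_n sin(ω_n τ)] sin(nx), ω_n = 2n. From ICs: A_1=1, A_4=-1.
So u(x,τ) = sin(x)cos(2τ) - sin(4x)cos(8τ), and w(x,τ) = exp(2x)u(x,τ).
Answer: w(x, τ) = exp(2x)sin(x)cos(2τ) - exp(2x)sin(4x)cos(8τ)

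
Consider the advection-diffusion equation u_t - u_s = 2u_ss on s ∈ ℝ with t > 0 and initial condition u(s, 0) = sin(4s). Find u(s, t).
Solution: Change to a moving frame: let η = s + t, σ = t and write u(s,t) = w(η,σ).
By the chain rule u_t = w_σ + w_η, u_s = w_η, u_ss = w_ηη.
Then u_t - u_s = w_σ: the advection term cancels and the PDE becomes the heat equation w_σ = 2w_ηη on η ∈ ℝ.
Initial data: w(η,0) = u(η,0) = sin(4η).
On η ∈ ℝ each mode satisfies (sin(nη))″ = -n² sin(nη), so exp(-2n²σ) sin(nη) solves the heat equation; by superposition w(η,σ) = Σ c_n exp(-2n²σ) sin(nη).
Reading off the coefficients: c_4=1, so w(η,σ) = exp(-32σ)sin(4η).
Substituting back η = s + t, σ = t: u(s,t) = w(s + t, t).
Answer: u(s, t) = exp(-32t)sin(4s + 4t)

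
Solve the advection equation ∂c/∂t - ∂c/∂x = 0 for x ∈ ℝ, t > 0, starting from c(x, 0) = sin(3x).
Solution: By method of characteristics (waves move left with speed 1):
Along characteristics x + t = const, c is constant, so c(x,t) = f(x + t) with f = c(·, 0).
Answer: c(x, t) = sin(3t + 3x)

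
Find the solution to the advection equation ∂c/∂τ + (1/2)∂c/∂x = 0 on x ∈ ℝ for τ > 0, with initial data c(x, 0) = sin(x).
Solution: By method of characteristics (waves move right with speed 1/2):
Along characteristics x - (1/2)τ = const, c is constant, so c(x,τ) = f(x - (1/2)τ) with f = c(·, 0).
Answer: c(x, τ) = sin(x - τ/2)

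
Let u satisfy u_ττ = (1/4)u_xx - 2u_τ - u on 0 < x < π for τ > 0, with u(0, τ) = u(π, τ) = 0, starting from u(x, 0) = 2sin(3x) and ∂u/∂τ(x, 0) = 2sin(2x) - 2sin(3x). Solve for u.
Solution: Substitute u = exp(-τ)w.
Then u_τ = exp(-τ)(w_τ - w), u_ττ = exp(-τ)(w_ττ - 2w_τ + w), u_xx = exp(-τ)w_xx; substituting and dividing by exp(-τ), the lower-order terms cancel: w_ττ = (1/4)w_xx (standard wave equation).
Data for w: w(x,0) = u(x,0) = 2sin(3x); w_τ(x,0) = u_τ(x,0) + u(x,0) = 2sin(2x). The boundary conditions carry over: w(0,τ) = w(π,τ) = 0.
Separating variables: w = Σ [A_n cos(ω_n τ) + B_n sin(ω_n τ)] sin(nx), ω_n = n/2. From ICs (B_n = velocity coefficient / ω_n): A_3=2, B_2=2.
So w(x,τ) = 2sin(2x)sin(τ) + 2sin(3x)cos(3τ/2), and u(x,τ) = exp(-τ)w(x,τ).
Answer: u(x, τ) = 2exp(-τ)sin(2x)sin(τ) + 2exp(-τ)sin(3x)cos(3τ/2)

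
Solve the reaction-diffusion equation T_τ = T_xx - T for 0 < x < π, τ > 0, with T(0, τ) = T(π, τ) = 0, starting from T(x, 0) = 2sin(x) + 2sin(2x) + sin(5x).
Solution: Substitute T = exp(-τ)u, i.e. u = exp(τ)T.
By the product rule, T_τ = exp(-τ)(u_τ - u), T_xx = exp(-τ)u_xx.
Substituting into the PDE and dividing by exp(-τ): u_τ - u = u_xx - u.
The lower-order terms cancel, leaving the standard heat equation u_τ = u_xx.
Initial data for u: u(x,0) = T(x,0) = 2sin(x) + 2sin(2x) + sin(5x). The boundary conditions carry over: u(0,τ) = u(π,τ) = 0.
Solve for u:
  Using separation of variables u = X(x)G(τ):
  Eigenfunctions: sin(nx), n = 1, 2, 3, ...
  General solution: u(x, τ) = Σ c_n sin(nx) exp(-n² τ)
  Matching u(x,0) = 2sin(x) + 2sin(2x) + sin(5x) term by term: c_1=2, c_2=2, c_5=1.
Hence u(x,τ) = 2exp(-τ)sin(x) + 2exp(-4τ)sin(2x) + exp(-25τ)sin(5x).
Transform back: T(x,τ) = exp(-τ)u(x,τ).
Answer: T(x, τ) = 2exp(-2τ)sin(x) + 2exp(-5τ)sin(2x) + exp(-26τ)sin(5x)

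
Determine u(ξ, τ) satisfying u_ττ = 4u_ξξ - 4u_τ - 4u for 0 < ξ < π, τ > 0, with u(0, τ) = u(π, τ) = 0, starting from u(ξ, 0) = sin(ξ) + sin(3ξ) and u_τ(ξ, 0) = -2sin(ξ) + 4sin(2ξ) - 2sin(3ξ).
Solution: Substitute u = exp(-2τ)w.
Then u_τ = exp(-2τ)(w_τ - 2w), u_ττ = exp(-2τ)(w_ττ - 4w_τ + 4w), u_ξξ = exp(-2τ)w_ξξ; substituting and dividing by exp(-2τ), the lower-order terms cancel: w_ττ = 4w_ξξ (standard wave equation).
Data for w: w(ξ,0) = u(ξ,0) = sin(ξ) + sin(3ξ); w_τ(ξ,0) = u_τ(ξ,0) + 2u(ξ,0) = 4sin(2ξ). The boundary conditions carry over: w(0,τ) = w(π,τ) = 0.
Separating variables: w = Σ [A_n cos(ω_n τ) + B_n sin(ω_n τ)] sin(nξ), ω_n = 2n. From ICs (B_n = velocity coefficient / ω_n): A_1=1, A_3=1, B_2=1.
So w(ξ,τ) = sin(ξ)cos(2τ) + sin(2ξ)sin(4τ) + sin(3ξ)cos(6τ), and u(ξ,τ) = exp(-2τ)w(ξ,τ).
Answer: u(ξ, τ) = exp(-2τ)sin(ξ)cos(2τ) + exp(-2τ)sin(2ξ)sin(4τ) + exp(-2τ)sin(3ξ)cos(6τ)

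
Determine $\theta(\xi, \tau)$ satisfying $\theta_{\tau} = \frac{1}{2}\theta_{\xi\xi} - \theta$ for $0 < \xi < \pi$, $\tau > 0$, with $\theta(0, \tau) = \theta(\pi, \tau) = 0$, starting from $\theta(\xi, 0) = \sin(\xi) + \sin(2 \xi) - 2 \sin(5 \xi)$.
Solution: Substitute $\theta = e^{-\tau}u$.
Then $\theta_{\tau} = e^{-\tau}(u_{\tau} - u)$, $\theta_{\xi\xi} = e^{-\tau}u_{\xi\xi}$; substituting and dividing by $e^{-\tau}$, the lower-order terms cancel: $u_{\tau} = \frac{1}{2}u_{\xi\xi}$ (standard heat equation).
Data for $u$: $u(\xi,0) = \theta(\xi,0) = \sin(\xi) + \sin(2 \xi) - 2 \sin(5 \xi)$. The boundary conditions carry over: $u(0,\tau) = u(\pi,\tau) = 0$.
Separating variables: $u = \sum c_n e^{-n^2\tau/2} \sin(n\xi)$. From $u(\xi,0) = \sin(\xi) + \sin(2 \xi) - 2 \sin(5 \xi)$: $c_1=1, c_2=1, c_5=-2$.
So $u(\xi,\tau) = e^{-2 \tau} \sin(2 \xi) + e^{-\tau/2} \sin(\xi) - 2 e^{-25 \tau/2} \sin(5 \xi)$, and $\theta(\xi,\tau) = e^{-\tau}u(\xi,\tau)$.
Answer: $\theta(\xi, \tau) = e^{-3 \tau} \sin(2 \xi) + e^{-3 \tau/2} \sin(\xi) - 2 e^{-27 \tau/2} \sin(5 \xi)$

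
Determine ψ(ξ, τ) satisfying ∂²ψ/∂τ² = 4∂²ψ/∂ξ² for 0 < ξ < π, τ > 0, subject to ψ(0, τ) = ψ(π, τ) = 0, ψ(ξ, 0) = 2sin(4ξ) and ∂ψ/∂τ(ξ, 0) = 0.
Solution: Using separation of variables ψ = X(ξ)T(τ):
Eigenfunctions: sin(nξ), n = 1, 2, 3, ...
General solution: ψ(ξ, τ) = Σ [A_n cos(2n τ) + B_n sin(2n τ)] sin(nξ)
From ψ(ξ,0) = 2sin(4ξ): A_4=2. From ψ_τ(ξ,0) = 0: all B_n = 0.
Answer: ψ(ξ, τ) = 2sin(4ξ)cos(8τ)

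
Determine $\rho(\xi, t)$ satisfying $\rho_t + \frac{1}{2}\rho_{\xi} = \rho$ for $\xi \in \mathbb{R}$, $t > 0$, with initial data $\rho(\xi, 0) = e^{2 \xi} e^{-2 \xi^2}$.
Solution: Substitute $\rho = e^{2\xi}u$.
Then $\rho_{\xi} = e^{2\xi}(u_{\xi} + 2u)$, $\rho_t = e^{2\xi}u_t$; substituting and dividing by $e^{2\xi}$, the lower-order terms cancel: $u_t + \frac{1}{2}u_{\xi} = 0$ (standard advection equation).
Data for $u$: $u(\xi,0) = e^{-2\xi}\rho(\xi,0) = e^{-2 \xi^2}$.
By characteristics ($d\xi/dt = 1/2$), $u(\xi,t) = f(\xi - \frac{1}{2}t)$ with $f = u( \cdot , 0)$.
So $u(\xi,t) = e^{-2 (-t/2 + \xi)^2}$, and $\rho(\xi,t) = e^{2\xi}u(\xi,t)$.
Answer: $\rho(\xi, t) = e^{2 \xi} e^{-2 (\xi - t/2)^2}$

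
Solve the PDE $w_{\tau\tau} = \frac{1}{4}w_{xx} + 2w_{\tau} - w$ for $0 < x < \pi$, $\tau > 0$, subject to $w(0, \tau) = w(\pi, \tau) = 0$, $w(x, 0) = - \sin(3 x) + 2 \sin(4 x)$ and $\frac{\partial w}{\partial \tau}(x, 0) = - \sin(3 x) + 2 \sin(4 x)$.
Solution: Substitute $w = e^{\tau}u$.
Then $w_{\tau} = e^{\tau}(u_{\tau} + u)$, $w_{\tau\tau} = e^{\tau}(u_{\tau\tau} + 2u_{\tau} + u)$, $w_{xx} = e^{\tau}u_{xx}$; substituting and dividing by $e^{\tau}$, the lower-order terms cancel: $u_{\tau\tau} = \frac{1}{4}u_{xx}$ (standard wave equation).
Data for $u$: $u(x,0) = w(x,0) = - \sin(3 x) + 2 \sin(4 x)$; $u_{\tau}(x,0) = w_{\tau}(x,0) - w(x,0) = 0$. The boundary conditions carry over: $u(0,\tau) = u(\pi,\tau) = 0$.
Separating variables: $u = \sum [A_n \cos(\omega_n \tau) + B_n \sin(\omega_n \tau)] \sin(nx)$, $\omega_n = n/2$. From ICs: $A_3=-1, A_4=2$.
So $u(x,\tau) = - \sin(3 x) \cos(3 \tau/2) + 2 \sin(4 x) \cos(2 \tau)$, and $w(x,\tau) = e^{\tau}u(x,\tau)$.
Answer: $w(x, \tau) = - e^{\tau} \sin(3 x) \cos(3 \tau/2) + 2 e^{\tau} \sin(4 x) \cos(2 \tau)$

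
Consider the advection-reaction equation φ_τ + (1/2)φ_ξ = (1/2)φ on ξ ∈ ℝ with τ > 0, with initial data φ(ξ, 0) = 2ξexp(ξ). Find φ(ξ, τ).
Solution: Substitute φ = exp(ξ)u, i.e. u = exp(-ξ)φ.
By the product rule, φ_ξ = exp(ξ)(u_ξ + u), φ_τ = exp(ξ)u_τ.
Substituting into the PDE and dividing by exp(ξ): u_τ + (1/2)(u_ξ + u) = (1/2)u.
The lower-order terms cancel, leaving the standard advection equation u_τ + (1/2)u_ξ = 0.
Initial data for u: u(ξ,0) = exp(-ξ)φ(ξ,0) = 2ξ.
Solve for u:
  By method of characteristics (waves move right with speed 1/2):
  Along characteristics ξ - (1/2)τ = const, u is constant, so u(ξ,τ) = f(ξ - (1/2)τ) with f = u(·, 0).
Hence u(ξ,τ) = 2ξ - τ.
Transform back: φ(ξ,τ) = exp(ξ)u(ξ,τ).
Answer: φ(ξ, τ) = 2ξexp(ξ) - τexp(ξ)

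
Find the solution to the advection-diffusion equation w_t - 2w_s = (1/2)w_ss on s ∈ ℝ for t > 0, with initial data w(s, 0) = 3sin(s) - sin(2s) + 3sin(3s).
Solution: Moving frame: η = s + 2t, σ = t, w = u(η,σ), so w_t = u_σ + 2u_η and w_ss = u_ηη.
Hence w_t - 2w_s = u_σ and the PDE becomes the heat equation u_σ = (1/2)u_ηη on η ∈ ℝ.
Initial data: u(η,0) = w(η,0) = 3sin(η) - sin(2η) + 3sin(3η). Each mode sin(nη) decays as exp(-n²σ/2) on ℝ, so u(η,σ) = Σ c_n exp(-n²σ/2) sin(nη) with c_1=3, c_2=-1, c_3=3: u(η,σ) = -exp(-2σ)sin(2η) + 3exp(-σ/2)sin(η) + 3exp(-9σ/2)sin(3η).
Substituting back: w(s,t) = u(s + 2t, t).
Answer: w(s, t) = -exp(-2t)sin(2s + 4t) + 3exp(-t/2)sin(s + 2t) + 3exp(-9t/2)sin(3s + 6t)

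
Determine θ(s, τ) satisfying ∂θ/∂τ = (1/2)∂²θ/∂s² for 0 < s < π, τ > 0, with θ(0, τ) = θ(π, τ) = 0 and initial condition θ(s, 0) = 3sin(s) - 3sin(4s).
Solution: Separating variables: θ = Σ c_n exp(-n²τ/2) sin(ns). From θ(s,0) = 3sin(s) - 3sin(4s): c_1=3, c_4=-3.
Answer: θ(s, τ) = -3exp(-8τ)sin(4s) + 3exp(-τ/2)sin(s)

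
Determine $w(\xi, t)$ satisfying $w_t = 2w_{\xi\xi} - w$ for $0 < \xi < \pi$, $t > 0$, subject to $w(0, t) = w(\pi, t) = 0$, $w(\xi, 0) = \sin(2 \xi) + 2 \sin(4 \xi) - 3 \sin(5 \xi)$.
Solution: Substitute $w = e^{-t}u$, i.e. $u = e^{t}w$.
By the product rule, $w_t = e^{-t}(u_t - u)$, $w_{\xi\xi} = e^{-t}u_{\xi\xi}$.
Substituting into the PDE and dividing by $e^{-t}$: $u_t - u = 2u_{\xi\xi} - u$.
The lower-order terms cancel, leaving the standard heat equation $u_t = 2u_{\xi\xi}$.
Initial data for $u$: $u(\xi,0) = w(\xi,0) = \sin(2 \xi) + 2 \sin(4 \xi) - 3 \sin(5 \xi)$. The boundary conditions carry over: $u(0,t) = u(\pi,t) = 0$.
Solve for $u$:
  Using separation of variables $u = X(\xi)T(t)$:
  Eigenfunctions: $\sin(n\xi)$, $n = 1, 2, 3, \ldots$
  General solution: $u(\xi, t) = \sum c_n \sin(n\xi) e^{-2n^2 t}$
  Matching $u(\xi,0) = \sin(2 \xi) + 2 \sin(4 \xi) - 3 \sin(5 \xi)$ term by term: $c_2=1, c_4=2, c_5=-3$.
Hence $u(\xi,t) = e^{-8 t} \sin(2 \xi) + 2 e^{-32 t} \sin(4 \xi) - 3 e^{-50 t} \sin(5 \xi)$.
Transform back: $w(\xi,t) = e^{-t}u(\xi,t)$.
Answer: $w(\xi, t) = e^{-9 t} \sin(2 \xi) + 2 e^{-33 t} \sin(4 \xi) - 3 e^{-51 t} \sin(5 \xi)$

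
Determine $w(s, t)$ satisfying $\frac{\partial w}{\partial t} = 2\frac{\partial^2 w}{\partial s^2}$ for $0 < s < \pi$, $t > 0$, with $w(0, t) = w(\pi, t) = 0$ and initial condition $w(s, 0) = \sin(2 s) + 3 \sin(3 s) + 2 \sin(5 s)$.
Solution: Separating variables: $w = \sum c_n e^{-2n^2t} \sin(ns)$. From $w(s,0) = \sin(2 s) + 3 \sin(3 s) + 2 \sin(5 s)$: $c_2=1, c_3=3, c_5=2$.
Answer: $w(s, t) = e^{-8 t} \sin(2 s) + 3 e^{-18 t} \sin(3 s) + 2 e^{-50 t} \sin(5 s)$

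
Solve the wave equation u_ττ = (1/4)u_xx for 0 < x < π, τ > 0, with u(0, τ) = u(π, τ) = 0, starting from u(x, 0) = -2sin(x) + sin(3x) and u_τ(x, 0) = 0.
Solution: Using separation of variables u = X(x)T(τ):
Eigenfunctions: sin(nx), n = 1, 2, 3, ...
General solution: u(x, τ) = Σ [A_n cos(n τ/2) + B_n sin(n τ/2)] sin(nx)
From u(x,0) = -2sin(x) + sin(3x): A_1=-2, A_3=1. From u_τ(x,0) = 0: all B_n = 0.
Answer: u(x, τ) = -2sin(x)cos(τ/2) + sin(3x)cos(3τ/2)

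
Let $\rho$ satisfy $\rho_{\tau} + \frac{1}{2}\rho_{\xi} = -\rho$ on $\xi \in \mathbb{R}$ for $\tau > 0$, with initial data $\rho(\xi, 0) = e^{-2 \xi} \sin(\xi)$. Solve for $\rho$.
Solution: Substitute $\rho = e^{-2\xi}u$, i.e. $u = e^{2\xi}\rho$.
By the product rule, $\rho_{\xi} = e^{-2\xi}(u_{\xi} - 2u)$, $\rho_{\tau} = e^{-2\xi}u_{\tau}$.
Substituting into the PDE and dividing by $e^{-2\xi}$: $u_{\tau} + \frac{1}{2}(u_{\xi} - 2u) = -u$.
The lower-order terms cancel, leaving the standard advection equation $u_{\tau} + \frac{1}{2}u_{\xi} = 0$.
Initial data for $u$: $u(\xi,0) = e^{2\xi}\rho(\xi,0) = \sin(\xi)$.
Solve for $u$:
  By method of characteristics (waves move right with speed 1/2):
  Along characteristics $\xi - \frac{1}{2}\tau =$ const, $u$ is constant, so $u(\xi,\tau) = f(\xi - \frac{1}{2}\tau)$ with $f = u( \cdot , 0)$.
Hence $u(\xi,\tau) = \sin(\xi - \tau/2)$.
Transform back: $\rho(\xi,\tau) = e^{-2\xi}u(\xi,\tau)$.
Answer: $\rho(\xi, \tau) = - e^{-2 \xi} \sin(\tau/2 - \xi)$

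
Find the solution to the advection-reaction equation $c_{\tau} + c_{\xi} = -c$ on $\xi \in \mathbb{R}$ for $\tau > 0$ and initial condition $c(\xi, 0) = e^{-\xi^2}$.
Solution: Substitute $c = e^{-\tau}u$, i.e. $u = e^{\tau}c$.
By the product rule, $c_{\tau} = e^{-\tau}(u_{\tau} - u)$, $c_{\xi} = e^{-\tau}u_{\xi}$.
Substituting into the PDE and dividing by $e^{-\tau}$: $u_{\tau} - u + u_{\xi} = -u$.
The lower-order terms cancel, leaving the standard advection equation $u_{\tau} + u_{\xi} = 0$.
Initial data for $u$: $u(\xi,0) = c(\xi,0) = e^{-\xi^2}$.
Solve for $u$:
  By method of characteristics (waves move right with speed 1):
  Along characteristics $\xi - \tau =$ const, $u$ is constant, so $u(\xi,\tau) = f(\xi - \tau)$ with $f = u( \cdot , 0)$.
Hence $u(\xi,\tau) = e^{-(\xi - \tau)^2}$.
Transform back: $c(\xi,\tau) = e^{-\tau}u(\xi,\tau)$.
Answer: $c(\xi, \tau) = e^{-\tau} e^{-(-\tau + \xi)^2}$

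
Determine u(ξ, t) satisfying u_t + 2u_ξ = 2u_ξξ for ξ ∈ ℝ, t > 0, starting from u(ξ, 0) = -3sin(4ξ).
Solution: Moving frame: η = ξ - 2t, σ = t, u = w(η,σ), so u_t = w_σ - 2w_η and u_ξξ = w_ηη.
Hence u_t + 2u_ξ = w_σ and the PDE becomes the heat equation w_σ = 2w_ηη on η ∈ ℝ.
Initial data: w(η,0) = u(η,0) = -3sin(4η). Each mode sin(nη) decays as exp(-2n²σ) on ℝ, so w(η,σ) = Σ c_n exp(-2n²σ) sin(nη) with c_4=-3: w(η,σ) = -3exp(-32σ)sin(4η).
Substituting back: u(ξ,t) = w(ξ - 2t, t).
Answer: u(ξ, t) = 3exp(-32t)sin(8t - 4ξ)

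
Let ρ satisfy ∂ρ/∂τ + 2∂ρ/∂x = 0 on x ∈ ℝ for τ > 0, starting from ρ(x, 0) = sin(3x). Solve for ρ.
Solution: By characteristics (dx/dτ = 2), ρ(x,τ) = f(x - 2τ) with f = ρ(·, 0).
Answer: ρ(x, τ) = sin(3x - 6τ)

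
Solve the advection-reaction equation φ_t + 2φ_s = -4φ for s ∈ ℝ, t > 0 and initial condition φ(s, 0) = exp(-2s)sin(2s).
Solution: Substitute φ = exp(-2s)u.
Then φ_s = exp(-2s)(u_s - 2u), φ_t = exp(-2s)u_t; substituting and dividing by exp(-2s), the lower-order terms cancel: u_t + 2u_s = 0 (standard advection equation).
Data for u: u(s,0) = exp(2s)φ(s,0) = sin(2s).
By characteristics (ds/dt = 2), u(s,t) = f(s - 2t) with f = u(·, 0).
So u(s,t) = sin(2s - 4t), and φ(s,t) = exp(-2s)u(s,t).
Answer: φ(s, t) = exp(-2s)sin(2s - 4t)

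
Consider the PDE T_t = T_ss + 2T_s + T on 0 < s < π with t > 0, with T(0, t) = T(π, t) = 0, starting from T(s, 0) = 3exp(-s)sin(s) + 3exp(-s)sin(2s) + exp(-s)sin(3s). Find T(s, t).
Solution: Substitute T = exp(-s)u, i.e. u = exp(s)T.
By the product rule, T_s = exp(-s)(u_s - u), T_ss = exp(-s)(u_ss - 2u_s + u), T_t = exp(-s)u_t.
Substituting into the PDE and dividing by exp(-s): u_t = (u_ss - 2u_s + u) + 2(u_s - u) + u.
The lower-order terms cancel, leaving the standard heat equation u_t = u_ss.
Initial data for u: u(s,0) = exp(s)T(s,0) = 3sin(s) + 3sin(2s) + sin(3s). The boundary conditions carry over: u(0,t) = u(π,t) = 0.
Solve for u:
  Using separation of variables u = X(s)G(t):
  Eigenfunctions: sin(ns), n = 1, 2, 3, ...
  General solution: u(s, t) = Σ c_n sin(ns) exp(-n² t)
  Matching u(s,0) = 3sin(s) + 3sin(2s) + sin(3s) term by term: c_1=3, c_2=3, c_3=1.
Hence u(s,t) = 3exp(-t)sin(s) + 3exp(-4t)sin(2s) + exp(-9t)sin(3s).
Transform back: T(s,t) = exp(-s)u(s,t).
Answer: T(s, t) = 3exp(-s)exp(-t)sin(s) + 3exp(-s)exp(-4t)sin(2s) + exp(-s)exp(-9t)sin(3s)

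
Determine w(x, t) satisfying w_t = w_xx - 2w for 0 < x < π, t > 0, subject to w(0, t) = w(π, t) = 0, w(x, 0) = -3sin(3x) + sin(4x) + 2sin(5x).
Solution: Substitute w = exp(-2t)u.
Then w_t = exp(-2t)(u_t - 2u), w_xx = exp(-2t)u_xx; substituting and dividing by exp(-2t), the lower-order terms cancel: u_t = u_xx (standard heat equation).
Data for u: u(x,0) = w(x,0) = -3sin(3x) + sin(4x) + 2sin(5x). The boundary conditions carry over: u(0,t) = u(π,t) = 0.
Separating variables: u = Σ c_n exp(-n²t) sin(nx). From u(x,0) = -3sin(3x) + sin(4x) + 2sin(5x): c_3=-3, c_4=1, c_5=2.
So u(x,t) = -3exp(-9t)sin(3x) + exp(-16t)sin(4x) + 2exp(-25t)sin(5x), and w(x,t) = exp(-2t)u(x,t).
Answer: w(x, t) = -3exp(-11t)sin(3x) + exp(-18t)sin(4x) + 2exp(-27t)sin(5x)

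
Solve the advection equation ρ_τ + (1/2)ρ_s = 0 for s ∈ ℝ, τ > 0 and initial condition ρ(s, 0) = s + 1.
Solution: By characteristics (ds/dτ = 1/2), ρ(s,τ) = f(s - (1/2)τ) with f = ρ(·, 0).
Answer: ρ(s, τ) = s - (1/2)τ + 1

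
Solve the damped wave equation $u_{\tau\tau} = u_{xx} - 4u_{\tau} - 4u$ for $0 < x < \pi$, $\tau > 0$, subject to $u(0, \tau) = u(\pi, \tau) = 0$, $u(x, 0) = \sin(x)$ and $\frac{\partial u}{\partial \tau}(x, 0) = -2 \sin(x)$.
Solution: Substitute $u = e^{-2\tau}w$.
Then $u_{\tau} = e^{-2\tau}(w_{\tau} - 2w)$, $u_{\tau\tau} = e^{-2\tau}(w_{\tau\tau} - 4w_{\tau} + 4w)$, $u_{xx} = e^{-2\tau}w_{xx}$; substituting and dividing by $e^{-2\tau}$, the lower-order terms cancel: $w_{\tau\tau} = w_{xx}$ (standard wave equation).
Data for $w$: $w(x,0) = u(x,0) = \sin(x)$; $w_{\tau}(x,0) = u_{\tau}(x,0) + 2u(x,0) = 0$. The boundary conditions carry over: $w(0,\tau) = w(\pi,\tau) = 0$.
Separating variables: $w = \sum [A_n \cos(\omega_n \tau) + B_n \sin(\omega_n \tau)] \sin(nx)$, $\omega_n = n$. From ICs: $A_1=1$.
So $w(x,\tau) = \sin(x) \cos(\tau)$, and $u(x,\tau) = e^{-2\tau}w(x,\tau)$.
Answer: $u(x, \tau) = e^{-2 \tau} \sin(x) \cos(\tau)$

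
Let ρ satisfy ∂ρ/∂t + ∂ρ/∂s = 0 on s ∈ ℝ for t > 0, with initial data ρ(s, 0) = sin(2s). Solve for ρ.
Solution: By characteristics (ds/dt = 1), ρ(s,t) = f(s - t) with f = ρ(·, 0).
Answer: ρ(s, t) = sin(2s - 2t)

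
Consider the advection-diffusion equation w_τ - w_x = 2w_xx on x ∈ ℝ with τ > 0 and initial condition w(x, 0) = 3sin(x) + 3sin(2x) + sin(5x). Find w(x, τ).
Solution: Change to a moving frame: let η = x + τ, σ = τ and write w(x,τ) = u(η,σ).
By the chain rule w_τ = u_σ + u_η, w_x = u_η, w_xx = u_ηη.
Then w_τ - w_x = u_σ: the advection term cancels and the PDE becomes the heat equation u_σ = 2u_ηη on η ∈ ℝ.
Initial data: u(η,0) = w(η,0) = 3sin(η) + 3sin(2η) + sin(5η).
On η ∈ ℝ each mode satisfies (sin(nη))″ = -n² sin(nη), so exp(-2n²σ) sin(nη) solves the heat equation; by superposition u(η,σ) = Σ c_n exp(-2n²σ) sin(nη).
Reading off the coefficients: c_1=3, c_2=3, c_5=1, so u(η,σ) = 3exp(-2σ)sin(η) + 3exp(-8σ)sin(2η) + exp(-50σ)sin(5η).
Substituting back η = x + τ, σ = τ: w(x,τ) = u(x + τ, τ).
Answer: w(x, τ) = 3exp(-2τ)sin(x + τ) + 3exp(-8τ)sin(2x + 2τ) + exp(-50τ)sin(5x + 5τ)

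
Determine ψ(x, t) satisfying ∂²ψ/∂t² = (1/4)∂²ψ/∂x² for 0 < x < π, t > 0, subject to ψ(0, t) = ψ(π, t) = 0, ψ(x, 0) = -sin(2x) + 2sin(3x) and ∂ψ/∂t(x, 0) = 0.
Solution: Using separation of variables ψ = X(x)T(t):
Eigenfunctions: sin(nx), n = 1, 2, 3, ...
General solution: ψ(x, t) = Σ [A_n cos(n t/2) + B_n sin(n t/2)] sin(nx)
From ψ(x,0) = -sin(2x) + 2sin(3x): A_2=-1, A_3=2. From ψ_t(x,0) = 0: all B_n = 0.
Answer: ψ(x, t) = -sin(2x)cos(t) + 2sin(3x)cos(3t/2)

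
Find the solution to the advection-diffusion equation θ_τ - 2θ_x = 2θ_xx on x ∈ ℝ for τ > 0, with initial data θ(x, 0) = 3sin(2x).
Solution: Change to a moving frame: let η = x + 2τ, σ = τ and write θ(x,τ) = u(η,σ).
By the chain rule θ_τ = u_σ + 2u_η, θ_x = u_η, θ_xx = u_ηη.
Then θ_τ - 2θ_x = u_σ: the advection term cancels and the PDE becomes the heat equation u_σ = 2u_ηη on η ∈ ℝ.
Initial data: u(η,0) = θ(η,0) = 3sin(2η).
On η ∈ ℝ each mode satisfies (sin(nη))″ = -n² sin(nη), so exp(-2n²σ) sin(nη) solves the heat equation; by superposition u(η,σ) = Σ c_n exp(-2n²σ) sin(nη).
Reading off the coefficients: c_2=3, so u(η,σ) = 3exp(-8σ)sin(2η).
Substituting back η = x + 2τ, σ = τ: θ(x,τ) = u(x + 2τ, τ).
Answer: θ(x, τ) = 3exp(-8τ)sin(2x + 4τ)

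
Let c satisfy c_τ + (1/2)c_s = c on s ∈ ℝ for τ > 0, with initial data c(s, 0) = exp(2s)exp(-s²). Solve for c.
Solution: Substitute c = exp(2s)u, i.e. u = exp(-2s)c.
By the product rule, c_s = exp(2s)(u_s + 2u), c_τ = exp(2s)u_τ.
Substituting into the PDE and dividing by exp(2s): u_τ + (1/2)(u_s + 2u) = u.
The lower-order terms cancel, leaving the standard advection equation u_τ + (1/2)u_s = 0.
Initial data for u: u(s,0) = exp(-2s)c(s,0) = exp(-s²).
Solve for u:
  By method of characteristics (waves move right with speed 1/2):
  Along characteristics s - (1/2)τ = const, u is constant, so u(s,τ) = f(s - (1/2)τ) with f = u(·, 0).
Hence u(s,τ) = exp(-(s - τ/2)²).
Transform back: c(s,τ) = exp(2s)u(s,τ).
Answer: c(s, τ) = exp(2s)exp(-(s - τ/2)²)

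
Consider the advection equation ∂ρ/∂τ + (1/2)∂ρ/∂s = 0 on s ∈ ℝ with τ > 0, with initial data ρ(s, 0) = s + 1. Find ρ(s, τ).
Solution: By characteristics (ds/dτ = 1/2), ρ(s,τ) = f(s - (1/2)τ) with f = ρ(·, 0).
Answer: ρ(s, τ) = s - (1/2)τ + 1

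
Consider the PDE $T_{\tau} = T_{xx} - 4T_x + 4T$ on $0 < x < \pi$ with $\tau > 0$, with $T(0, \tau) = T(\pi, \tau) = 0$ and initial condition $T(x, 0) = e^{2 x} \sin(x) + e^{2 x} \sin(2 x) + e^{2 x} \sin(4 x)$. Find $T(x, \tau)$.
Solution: Substitute $T = e^{2x}u$.
Then $T_x = e^{2x}(u_x + 2u)$, $T_{xx} = e^{2x}(u_{xx} + 4u_x + 4u)$, $T_{\tau} = e^{2x}u_{\tau}$; substituting and dividing by $e^{2x}$, the lower-order terms cancel: $u_{\tau} = u_{xx}$ (standard heat equation).
Data for $u$: $u(x,0) = e^{-2x}T(x,0) = \sin(x) + \sin(2 x) + \sin(4 x)$. The boundary conditions carry over: $u(0,\tau) = u(\pi,\tau) = 0$.
Separating variables: $u = \sum c_n e^{-n^2\tau} \sin(nx)$. From $u(x,0) = \sin(x) + \sin(2 x) + \sin(4 x)$: $c_1=1, c_2=1, c_4=1$.
So $u(x,\tau) = e^{-\tau} \sin(x) + e^{-4 \tau} \sin(2 x) + e^{-16 \tau} \sin(4 x)$, and $T(x,\tau) = e^{2x}u(x,\tau)$.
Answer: $T(x, \tau) = e^{-\tau} e^{2 x} \sin(x) + e^{-4 \tau} e^{2 x} \sin(2 x) + e^{-16 \tau} e^{2 x} \sin(4 x)$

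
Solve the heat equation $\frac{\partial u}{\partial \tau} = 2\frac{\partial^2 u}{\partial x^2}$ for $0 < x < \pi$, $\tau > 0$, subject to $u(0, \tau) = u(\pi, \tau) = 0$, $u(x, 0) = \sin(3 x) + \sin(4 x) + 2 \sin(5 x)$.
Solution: Using separation of variables $u = X(x)T(\tau)$:
Eigenfunctions: $\sin(nx)$, $n = 1, 2, 3, \ldots$
General solution: $u(x, \tau) = \sum c_n \sin(nx) e^{-2n^2 \tau}$
Matching $u(x,0) = \sin(3 x) + \sin(4 x) + 2 \sin(5 x)$ term by term: $c_3=1, c_4=1, c_5=2$.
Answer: $u(x, \tau) = e^{-18 \tau} \sin(3 x) + e^{-32 \tau} \sin(4 x) + 2 e^{-50 \tau} \sin(5 x)$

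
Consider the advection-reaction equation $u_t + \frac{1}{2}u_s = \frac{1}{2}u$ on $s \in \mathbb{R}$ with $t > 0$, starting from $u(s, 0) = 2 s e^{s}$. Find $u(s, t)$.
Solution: Substitute $u = e^{s}w$, i.e. $w = e^{-s}u$.
By the product rule, $u_s = e^{s}(w_s + w)$, $u_t = e^{s}w_t$.
Substituting into the PDE and dividing by $e^{s}$: $w_t + \frac{1}{2}(w_s + w) = \frac{1}{2}w$.
The lower-order terms cancel, leaving the standard advection equation $w_t + \frac{1}{2}w_s = 0$.
Initial data for $w$: $w(s,0) = e^{-s}u(s,0) = 2 s$.
Solve for $w$:
  By method of characteristics (waves move right with speed 1/2):
  Along characteristics $s - \frac{1}{2}t =$ const, $w$ is constant, so $w(s,t) = f(s - \frac{1}{2}t)$ with $f = w( \cdot , 0)$.
Hence $w(s,t) = 2 s - t$.
Transform back: $u(s,t) = e^{s}w(s,t)$.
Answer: $u(s, t) = 2 s e^{s} -  t e^{s}$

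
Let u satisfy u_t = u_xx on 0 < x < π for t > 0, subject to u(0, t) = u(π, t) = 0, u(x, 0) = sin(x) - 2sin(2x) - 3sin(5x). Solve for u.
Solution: Using separation of variables u = X(x)T(t):
Eigenfunctions: sin(nx), n = 1, 2, 3, ...
General solution: u(x, t) = Σ c_n sin(nx) exp(-n² t)
Matching u(x,0) = sin(x) - 2sin(2x) - 3sin(5x) term by term: c_1=1, c_2=-2, c_5=-3.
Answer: u(x, t) = exp(-t)sin(x) - 2exp(-4t)sin(2x) - 3exp(-25t)sin(5x)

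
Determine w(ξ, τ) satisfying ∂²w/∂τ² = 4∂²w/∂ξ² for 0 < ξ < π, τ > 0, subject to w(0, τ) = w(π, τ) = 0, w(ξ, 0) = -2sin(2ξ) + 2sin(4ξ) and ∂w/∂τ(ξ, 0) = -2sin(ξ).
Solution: Separating variables: w = Σ [A_n cos(ω_n τ) + B_n sin(ω_n τ)] sin(nξ), ω_n = 2n. From ICs (B_n = velocity coefficient / ω_n): A_2=-2, A_4=2, B_1=-1.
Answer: w(ξ, τ) = -sin(ξ)sin(2τ) - 2sin(2ξ)cos(4τ) + 2sin(4ξ)cos(8τ)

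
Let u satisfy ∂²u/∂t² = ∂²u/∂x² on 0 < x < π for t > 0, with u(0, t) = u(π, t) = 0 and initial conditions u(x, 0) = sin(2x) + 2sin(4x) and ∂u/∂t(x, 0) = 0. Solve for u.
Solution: Using separation of variables u = X(x)T(t):
Eigenfunctions: sin(nx), n = 1, 2, 3, ...
General solution: u(x, t) = Σ [A_n cos(n t) + B_n sin(n t)] sin(nx)
From u(x,0) = sin(2x) + 2sin(4x): A_2=1, A_4=2. From u_t(x,0) = 0: all B_n = 0.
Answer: u(x, t) = sin(2x)cos(2t) + 2sin(4x)cos(4t)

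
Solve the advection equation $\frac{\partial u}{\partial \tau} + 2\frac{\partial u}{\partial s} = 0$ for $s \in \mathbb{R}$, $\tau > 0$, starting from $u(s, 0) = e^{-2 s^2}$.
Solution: By characteristics ($ds/d\tau = 2$), $u(s,\tau) = f(s - 2\tau)$ with $f = u( \cdot , 0)$.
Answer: $u(s, \tau) = e^{-2 (-2 \tau + s)^2}$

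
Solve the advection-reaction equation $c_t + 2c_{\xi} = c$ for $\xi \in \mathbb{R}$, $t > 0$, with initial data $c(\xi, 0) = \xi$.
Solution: Substitute $c = e^{t}u$, i.e. $u = e^{-t}c$.
By the product rule, $c_t = e^{t}(u_t + u)$, $c_{\xi} = e^{t}u_{\xi}$.
Substituting into the PDE and dividing by $e^{t}$: $u_t + u + 2u_{\xi} = u$.
The lower-order terms cancel, leaving the standard advection equation $u_t + 2u_{\xi} = 0$.
Initial data for $u$: $u(\xi,0) = c(\xi,0) = \xi$.
Solve for $u$:
  By method of characteristics (waves move right with speed 2):
  Along characteristics $\xi - 2t =$ const, $u$ is constant, so $u(\xi,t) = f(\xi - 2t)$ with $f = u( \cdot , 0)$.
Hence $u(\xi,t) = -2 t + \xi$.
Transform back: $c(\xi,t) = e^{t}u(\xi,t)$.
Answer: $c(\xi, t) = \xi e^{t} - 2 t e^{t}$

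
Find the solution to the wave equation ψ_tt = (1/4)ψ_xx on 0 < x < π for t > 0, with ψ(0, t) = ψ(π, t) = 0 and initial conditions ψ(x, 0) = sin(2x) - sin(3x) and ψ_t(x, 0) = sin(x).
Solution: Using separation of variables ψ = X(x)T(t):
Eigenfunctions: sin(nx), n = 1, 2, 3, ...
General solution: ψ(x, t) = Σ [A_n cos(n t/2) + B_n sin(n t/2)] sin(nx)
From ψ(x,0) = sin(2x) - sin(3x): A_2=1, A_3=-1. From ψ_t(x,0) = sin(x), using ψ_t(x,0) = Σ ω_n B_n sin(nx) with ω_n = n/2: B_1 = 1/(1/2) = 2.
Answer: ψ(x, t) = 2sin(t/2)sin(x) + sin(2x)cos(t) - sin(3x)cos(3t/2)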